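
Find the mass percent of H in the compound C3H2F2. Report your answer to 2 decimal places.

Molar mass = 3(12.01) + 2(1.008) + 2(19.00) = 76.046 g/mol
Mass of H per mole = 2 × 1.008 = 2.016 g
% H = 2.016 / 76.046 × 100 = 2.65%

2.65%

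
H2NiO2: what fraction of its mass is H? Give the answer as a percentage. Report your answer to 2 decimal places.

Molar mass = 2(1.008) + 1(58.69) + 2(16.00) = 92.706 g/mol
Mass of H per mole = 2 × 1.008 = 2.016 g
% H = 2.016 / 92.706 × 100 = 2.17%

2.17%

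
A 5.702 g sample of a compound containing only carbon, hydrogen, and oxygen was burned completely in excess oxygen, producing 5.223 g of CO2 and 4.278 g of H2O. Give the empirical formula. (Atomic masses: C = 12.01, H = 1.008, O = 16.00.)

mol C = 5.223 / 44.01 = 0.1187; mass C = 0.1187 × 12.01 = 1.425 g
mol H = 2 × (4.278 / 18.02) = 0.4748; mass H = 0.4748 × 1.008 = 0.4786 g
mass O = 5.702 − (1.904) = 3.798 g → mol O = 0.2374
Smallest is C at 0.1187 mol; normalising gives C 1.000, H 4.001, O 2.000
→ CH4O2

CH4O2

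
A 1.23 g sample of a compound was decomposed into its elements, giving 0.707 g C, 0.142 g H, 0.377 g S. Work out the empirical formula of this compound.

Moles — C: 0.707 / 12.01 = 0.05887 mol; H: 0.142 / 1.008 = 0.1409 mol; S: 0.377 / 32.07 = 0.01176 mol
Ratios (÷ 0.01176): C 5.008, H 11.984, S 1.000
≈ 5:12:1 → C5H12S

C5H12S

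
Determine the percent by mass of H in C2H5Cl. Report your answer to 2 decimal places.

Molar mass = 2(12.01) + 5(1.008) + 1(35.45) = 64.510 g/mol
Mass of H per mole = 5 × 1.008 = 5.040 g
% H = 5.040 / 64.510 × 100 = 7.81%

7.81%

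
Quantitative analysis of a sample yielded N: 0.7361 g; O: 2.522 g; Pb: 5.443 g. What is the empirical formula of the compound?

N2O6Pb

n(N) = 0.7361/14.01 = 0.05254, n(O) = 2.522/16.00 = 0.1576, n(Pb) = 5.443/207.2 = 0.02627
Ratios (÷ 0.02627): N 2.000, O 6.000, Pb 1.000
Ratio ≈ 2:6:1, so the empirical formula is N2O6Pb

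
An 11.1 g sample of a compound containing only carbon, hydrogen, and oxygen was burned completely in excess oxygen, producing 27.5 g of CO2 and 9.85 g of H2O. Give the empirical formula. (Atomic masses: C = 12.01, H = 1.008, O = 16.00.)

mol C = 27.5 / 44.01 = 0.6249; mass C = 0.6249 × 12.01 = 7.505 g
mol H = 2 × (9.85 / 18.02) = 1.093; mass H = 1.093 × 1.008 = 1.102 g
mass O = 11.1 − (8.607) = 2.493 g → mol O = 0.1558
Divide by the smallest (0.1558 mol O): C 4.010, H 7.015, O 1.000
→ C4H7O

C4H7O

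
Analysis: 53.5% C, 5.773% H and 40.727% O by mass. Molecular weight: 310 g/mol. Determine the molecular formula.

Assume 100 g: 53.5 g C, 5.773 g H, 40.727 g O.
n(C) = 53.5/12.01 = 4.455, n(H) = 5.773/1.008 = 5.727, n(O) = 40.727/16.00 = 2.545
Ratios (÷ 2.545): C 1.750, H 2.250, O 1.000
Multiply by 4: C 7.00, H 9.00, O 4.00 → C7H9O4
Empirical-formula mass = 157.14 g/mol
n = 310 / 157.14 = 1.97 ≈ 2
Molecular formula = (C7H9O4)×2 = C14H18O8

C14H18O8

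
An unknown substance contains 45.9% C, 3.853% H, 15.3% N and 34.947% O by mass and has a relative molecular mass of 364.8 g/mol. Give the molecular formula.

Assume 100 g: 45.9 g C, 3.853 g H, 15.3 g N, 34.947 g O.
n(C) = 45.9/12.01 = 3.822, n(H) = 3.853/1.008 = 3.822, n(N) = 15.3/14.01 = 1.092, n(O) = 34.947/16.00 = 2.184
Divide by the smallest (1.092 mol N): C 3.500, H 3.500, N 1.000, O 2.000
Multiply by 2: C 7.00, H 7.00, N 2.00, O 4.00 → C7H7N2O4
Empirical-formula mass = 183.15 g/mol
n = 364.8 / 183.15 = 1.99 ≈ 2
Molecular formula = (C7H7N2O4)×2 = C14H14N4O8

C14H14N4O8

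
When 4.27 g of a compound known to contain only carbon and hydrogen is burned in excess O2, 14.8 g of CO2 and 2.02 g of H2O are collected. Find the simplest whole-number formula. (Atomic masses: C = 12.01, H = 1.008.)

C3H2

mol C = 14.8 / 44.01 = 0.3363; mass C = 0.3363 × 12.01 = 4.039 g
mol H = 2 × (2.02 / 18.02) = 0.2242; mass H = 0.2242 × 1.008 = 0.2260 g
Divide by the smallest (0.2242 mol H): C 1.500, H 1.000
×2: C 3.00, H 2.00 → C3H2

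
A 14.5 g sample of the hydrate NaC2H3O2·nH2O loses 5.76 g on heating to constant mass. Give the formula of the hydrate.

Mass of anhydrous NaC2H3O2 = 14.5 − 5.76 = 8.74 g
mol H2O = 5.76 / 18.02 = 0.3196
Molar mass of NaC2H3O2 = 82.03 g/mol → mol NaC2H3O2 = 8.74 / 82.03 = 0.1065
n = 0.3196 / 0.1065 = 3.00 ≈ 3 → NaC2H3O2·3H2O

NaC2H3O2·3H2O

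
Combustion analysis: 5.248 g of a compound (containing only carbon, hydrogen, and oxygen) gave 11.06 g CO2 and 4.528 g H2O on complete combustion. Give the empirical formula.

C7H14O3

mol C = 11.06 / 44.01 = 0.2513; mass C = 0.2513 × 12.01 = 3.018 g
mol H = 2 × (4.528 / 18.02) = 0.5026; mass H = 0.5026 × 1.008 = 0.5066 g
mass O = 5.248 − (3.525) = 1.723 g → mol O = 0.1077
Smallest is O at 0.1077 mol; normalising gives C 2.333, H 4.666, O 1.000
×3: C 7.00, H 14.00, O 3.00 → C7H14O3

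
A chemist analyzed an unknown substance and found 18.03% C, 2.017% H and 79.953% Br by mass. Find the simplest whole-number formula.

C3H4Br2

Assume 100 g: 18.03 g C, 2.017 g H, 79.953 g Br.
C: 18.03 g ÷ 12.01 g/mol = 1.501 mol
H: 2.017 g ÷ 1.008 g/mol = 2.001 mol
Br: 79.953 g ÷ 79.90 g/mol = 1.001 mol
Divide by the smallest (1.001 mol Br): C 1.500, H 2.000, Br 1.000
Multiply by 2: C 3.00, H 4.00, Br 2.00 → C3H4Br2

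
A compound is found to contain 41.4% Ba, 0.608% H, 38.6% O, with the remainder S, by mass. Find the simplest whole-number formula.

BaH2O8S2

Assume 100 g: 41.4 g Ba, 0.608 g H, 38.6 g O, 19.39 g S.
n(Ba) = 41.4/137.33 = 0.3015, n(H) = 0.608/1.008 = 0.6032, n(O) = 38.6/16.00 = 2.413, n(S) = 19.39/32.07 = 0.6046
Divide by the smallest (0.3015 mol Ba): Ba 1.000, H 2.001, O 8.003, S 2.006
→ BaH2O8S2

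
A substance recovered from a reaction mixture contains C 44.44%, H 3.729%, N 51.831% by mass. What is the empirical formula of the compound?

Assume 100 g: 44.44 g C, 3.729 g H, 51.831 g N.
C: 44.44 g ÷ 12.01 g/mol = 3.7 mol
H: 3.729 g ÷ 1.008 g/mol = 3.699 mol
N: 51.831 g ÷ 14.01 g/mol = 3.7 mol
Smallest is H at 3.699 mol; normalising gives C 1.000, H 1.000, N 1.000
→ CHN

CHN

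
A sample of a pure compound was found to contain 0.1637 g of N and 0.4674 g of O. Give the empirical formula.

Moles — N: 0.1637 / 14.01 = 0.01168 mol; O: 0.4674 / 16.00 = 0.02921 mol
Smallest is N at 0.01168 mol; normalising gives N 1.000, O 2.500
Scaling by 2: N 2.00, O 5.00 → N2O5

N2O5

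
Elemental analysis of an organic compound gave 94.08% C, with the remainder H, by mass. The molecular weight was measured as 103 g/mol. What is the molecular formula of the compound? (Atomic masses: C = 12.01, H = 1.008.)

Assume 100 g: 94.08 g C, 5.92 g H.
n(C) = 94.08/12.01 = 7.833, n(H) = 5.92/1.008 = 5.873
Smallest is H at 5.873 mol; normalising gives C 1.334, H 1.000
Scaling by 3: C 4.00, H 3.00 → C4H3
Empirical-formula mass = 51.06 g/mol
n = 103 / 51.06 = 2.02 ≈ 2
Molecular formula = (C4H3)×2 = C8H6

C8H6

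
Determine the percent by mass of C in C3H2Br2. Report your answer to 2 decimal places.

Molar mass = 3(12.01) + 2(1.008) + 2(79.90) = 197.846 g/mol
Mass of C per mole = 3 × 12.01 = 36.030 g
% C = 36.030 / 197.846 × 100 = 18.21%

18.21%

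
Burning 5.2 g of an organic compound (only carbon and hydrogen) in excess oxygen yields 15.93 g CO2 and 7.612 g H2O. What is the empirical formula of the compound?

C3H7

mol C = 15.93 / 44.01 = 0.3620; mass C = 0.3620 × 12.01 = 4.347 g
mol H = 2 × (7.612 / 18.02) = 0.8448; mass H = 0.8448 × 1.008 = 0.8516 g
Divide by the smallest (0.362 mol C): C 1.000, H 2.334
Scaling by 3: C 3.00, H 7.00 → C3H7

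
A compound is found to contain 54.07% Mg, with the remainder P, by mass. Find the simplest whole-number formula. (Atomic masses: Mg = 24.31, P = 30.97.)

Assume 100 g: 54.07 g Mg, 45.93 g P.
n(Mg) = 54.07/24.31 = 2.224, n(P) = 45.93/30.97 = 1.483
Smallest is P at 1.483 mol; normalising gives Mg 1.500, P 1.000
×2: Mg 3.00, P 2.00 → Mg3P2

Mg3P2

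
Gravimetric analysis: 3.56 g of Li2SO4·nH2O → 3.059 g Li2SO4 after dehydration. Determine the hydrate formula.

Li2SO4·H2O

Mass of water lost = 3.56 − 3.059 = 0.501 g → 0.501 / 18.02 = 0.0278 mol H2O
Molar mass of Li2SO4 = 109.95 g/mol → mol Li2SO4 = 3.059 / 109.95 = 0.02782
n = 0.0278 / 0.02782 = 1.00 ≈ 1 → Li2SO4·H2O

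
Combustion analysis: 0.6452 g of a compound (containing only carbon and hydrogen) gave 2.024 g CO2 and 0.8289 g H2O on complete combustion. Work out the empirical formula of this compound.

CH2

mol C = 2.024 / 44.01 = 0.04599; mass C = 0.04599 × 12.01 = 0.5523 g
mol H = 2 × (0.8289 / 18.02) = 0.09200; mass H = 0.09200 × 1.008 = 0.09273 g
Divide by the smallest (0.04599 mol C): C 1.000, H 2.000
Ratio ≈ 1:2, so the empirical formula is CH2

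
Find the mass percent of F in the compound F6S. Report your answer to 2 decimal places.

Molar mass = 6(19.00) + 1(32.07) = 146.070 g/mol
Mass of F per mole = 6 × 19.00 = 114.000 g
% F = 114.000 / 146.070 × 100 = 78.04%

78.04%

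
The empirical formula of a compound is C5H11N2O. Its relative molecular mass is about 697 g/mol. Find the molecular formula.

Empirical-formula mass = 115.16 g/mol
n = 697 / 115.16 = 6.05 ≈ 6
Molecular formula = (C5H11N2O)6 = C30H66N12O6

C30H66N12O6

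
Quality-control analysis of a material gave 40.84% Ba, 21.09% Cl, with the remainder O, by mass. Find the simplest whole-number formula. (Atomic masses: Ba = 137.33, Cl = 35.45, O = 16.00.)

BaCl2O8

Assume 100 g: 40.84 g Ba, 21.09 g Cl, 38.07 g O.
Ba: 40.84 g ÷ 137.33 g/mol = 0.2974 mol
Cl: 21.09 g ÷ 35.45 g/mol = 0.5949 mol
O: 38.07 g ÷ 16.00 g/mol = 2.379 mol
Ratios (÷ 0.2974): Ba 1.000, Cl 2.001, O 8.001
→ BaCl2O8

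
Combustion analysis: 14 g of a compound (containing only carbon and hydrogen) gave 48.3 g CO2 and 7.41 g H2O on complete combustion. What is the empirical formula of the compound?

mol C = 48.3 / 44.01 = 1.097; mass C = 1.097 × 12.01 = 13.18 g
mol H = 2 × (7.41 / 18.02) = 0.8224; mass H = 0.8224 × 1.008 = 0.8290 g
Smallest is H at 0.8224 mol; normalising gives C 1.334, H 1.000
×3: C 4.00, H 3.00 → C4H3

C4H3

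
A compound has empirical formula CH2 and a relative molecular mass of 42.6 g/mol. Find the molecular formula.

Empirical-formula mass = 14.03 g/mol
n = 42.6 / 14.03 = 3.04 ≈ 3
Molecular formula = (CH2)3 = C3H6

C3H6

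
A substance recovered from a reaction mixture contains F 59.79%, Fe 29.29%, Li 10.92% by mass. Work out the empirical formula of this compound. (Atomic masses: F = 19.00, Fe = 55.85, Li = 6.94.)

Assume 100 g: 59.79 g F, 29.29 g Fe, 10.92 g Li.
n(F) = 59.79/19.00 = 3.147, n(Fe) = 29.29/55.85 = 0.5244, n(Li) = 10.92/6.94 = 1.573
Smallest is Fe at 0.5244 mol; normalising gives F 6.000, Fe 1.000, Li 3.000
Ratio ≈ 6:1:3, so the empirical formula is F6FeLi3

F6FeLi3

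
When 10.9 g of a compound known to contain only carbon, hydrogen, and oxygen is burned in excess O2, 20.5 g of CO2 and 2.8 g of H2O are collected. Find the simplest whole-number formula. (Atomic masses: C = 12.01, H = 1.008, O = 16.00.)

mol C = 20.5 / 44.01 = 0.4658; mass C = 0.4658 × 12.01 = 5.594 g
mol H = 2 × (2.8 / 18.02) = 0.3108; mass H = 0.3108 × 1.008 = 0.3133 g
mass O = 10.9 − (5.908) = 4.992 g → mol O = 0.3120
Smallest is H at 0.3108 mol; normalising gives C 1.499, H 1.000, O 1.004
Multiply by 2: C 3.00, H 2.00, O 2.01 → C3H2O2

C3H2O2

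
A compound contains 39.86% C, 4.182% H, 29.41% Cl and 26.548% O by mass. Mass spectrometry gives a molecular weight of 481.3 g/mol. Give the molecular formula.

Assume 100 g: 39.86 g C, 4.182 g H, 29.41 g Cl, 26.548 g O.
C: 39.86 g ÷ 12.01 g/mol = 3.319 mol
H: 4.182 g ÷ 1.008 g/mol = 4.149 mol
Cl: 29.41 g ÷ 35.45 g/mol = 0.8296 mol
O: 26.548 g ÷ 16.00 g/mol = 1.659 mol
Divide by the smallest (0.8296 mol Cl): C 4.001, H 5.001, Cl 1.000, O 2.000
≈ 4:5:1:2 → C4H5ClO2
Empirical-formula mass = 120.53 g/mol
n = 481.3 / 120.53 = 3.99 ≈ 4
Molecular formula = (C4H5ClO2)×4 = C16H20Cl4O8

C16H20Cl4O8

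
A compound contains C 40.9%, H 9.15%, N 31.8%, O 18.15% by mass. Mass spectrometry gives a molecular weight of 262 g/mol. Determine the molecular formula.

Assume 100 g: 40.9 g C, 9.15 g H, 31.8 g N, 18.15 g O.
Moles — C: 40.9 / 12.01 = 3.405 mol; H: 9.15 / 1.008 = 9.077 mol; N: 31.8 / 14.01 = 2.27 mol; O: 18.15 / 16.00 = 1.134 mol
Ratios (÷ 1.134): C 3.002, H 8.002, N 2.001, O 1.000
≈ 3:8:2:1 → C3H8N2O
Empirical-formula mass = 88.11 g/mol
n = 262 / 88.11 = 2.97 ≈ 3
Molecular formula = (C3H8N2O)×3 = C9H24N6O3

C9H24N6O3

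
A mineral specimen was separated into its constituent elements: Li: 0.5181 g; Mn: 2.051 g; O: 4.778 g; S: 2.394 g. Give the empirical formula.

Li2MnO8S2

Moles — Li: 0.5181 / 6.94 = 0.07465 mol; Mn: 2.051 / 54.94 = 0.03733 mol; O: 4.778 / 16.00 = 0.2986 mol; S: 2.394 / 32.07 = 0.07465 mol
Smallest is Mn at 0.03733 mol; normalising gives Li 2.000, Mn 1.000, O 7.999, S 2.000
→ Li2MnO8S2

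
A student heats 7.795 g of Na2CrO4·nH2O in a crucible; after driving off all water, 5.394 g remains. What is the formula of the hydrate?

Na2CrO4·4H2O

Mass of water lost = 7.795 − 5.394 = 2.401 g → 2.401 / 18.02 = 0.1332 mol H2O
Molar mass of Na2CrO4 = 161.98 g/mol → mol Na2CrO4 = 5.394 / 161.98 = 0.0333
n = 0.1332 / 0.0333 = 4.00 ≈ 4 → Na2CrO4·4H2O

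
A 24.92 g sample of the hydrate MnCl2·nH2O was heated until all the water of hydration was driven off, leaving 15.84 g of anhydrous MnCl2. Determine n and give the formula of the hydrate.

MnCl2·4H2O

Mass of water lost = 24.92 − 15.84 = 9.08 g → 9.08 / 18.02 = 0.5039 mol H2O
Molar mass of MnCl2 = 125.84 g/mol → mol MnCl2 = 15.84 / 125.84 = 0.1259
n = 0.5039 / 0.1259 = 4.00 ≈ 4 → MnCl2·4H2O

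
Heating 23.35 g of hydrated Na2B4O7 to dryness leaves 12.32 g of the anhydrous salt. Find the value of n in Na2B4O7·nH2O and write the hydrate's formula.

Mass of water lost = 23.35 − 12.32 = 11.03 g → 11.03 / 18.02 = 0.6121 mol H2O
Molar mass of Na2B4O7 = 201.22 g/mol → mol Na2B4O7 = 12.32 / 201.22 = 0.06123
n = 0.6121 / 0.06123 = 10.00 ≈ 10 → Na2B4O7·10H2O

Na2B4O7·10H2O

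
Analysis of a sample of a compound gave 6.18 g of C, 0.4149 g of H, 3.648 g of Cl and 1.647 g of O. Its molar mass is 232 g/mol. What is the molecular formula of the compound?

C: 6.18 g ÷ 12.01 g/mol = 0.5146 mol
H: 0.4149 g ÷ 1.008 g/mol = 0.4116 mol
Cl: 3.648 g ÷ 35.45 g/mol = 0.1029 mol
O: 1.647 g ÷ 16.00 g/mol = 0.1029 mol
Divide by the smallest (0.1029 mol Cl): C 5.000, H 4.000, Cl 1.000, O 1.000
Ratio ≈ 5:4:1:1, so the empirical formula is C5H4ClO
Empirical-formula mass = 115.53 g/mol
n = 232 / 115.53 = 2.01 ≈ 2
Molecular formula = (C5H4ClO)×2 = C10H8Cl2O2

C10H8Cl2O2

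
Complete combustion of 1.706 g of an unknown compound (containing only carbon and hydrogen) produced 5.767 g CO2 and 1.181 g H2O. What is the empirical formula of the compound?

CH

mol C = 5.767 / 44.01 = 0.1310; mass C = 0.1310 × 12.01 = 1.574 g
mol H = 2 × (1.181 / 18.02) = 0.1311; mass H = 0.1311 × 1.008 = 0.1321 g
Ratios (÷ 0.131): C 1.000, H 1.000
→ CH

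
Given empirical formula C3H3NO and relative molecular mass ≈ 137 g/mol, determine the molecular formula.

C6H6N2O2

Empirical-formula mass = 69.06 g/mol
n = 137 / 69.06 = 1.98 ≈ 2
Molecular formula = (C3H3NO)2 = C6H6N2O2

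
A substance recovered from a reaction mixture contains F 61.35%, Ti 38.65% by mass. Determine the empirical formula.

F4Ti

Assume 100 g: 61.35 g F, 38.65 g Ti.
F: 61.35 g ÷ 19.00 g/mol = 3.229 mol
Ti: 38.65 g ÷ 47.87 g/mol = 0.8074 mol
Ratios (÷ 0.8074): F 3.999, Ti 1.000
→ F4Ti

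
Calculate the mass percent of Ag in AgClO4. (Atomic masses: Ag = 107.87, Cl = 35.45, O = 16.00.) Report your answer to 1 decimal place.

52.0%

Molar mass = 1(107.87) + 1(35.45) + 4(16.00) = 207.320 g/mol
Mass of Ag per mole = 1 × 107.87 = 107.870 g
% Ag = 107.870 / 207.320 × 100 = 52.0%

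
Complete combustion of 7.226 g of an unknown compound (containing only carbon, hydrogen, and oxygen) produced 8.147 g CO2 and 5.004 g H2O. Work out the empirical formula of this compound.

C2H6O3

mol C = 8.147 / 44.01 = 0.1851; mass C = 0.1851 × 12.01 = 2.223 g
mol H = 2 × (5.004 / 18.02) = 0.5554; mass H = 0.5554 × 1.008 = 0.5598 g
mass O = 7.226 − (2.783) = 4.443 g → mol O = 0.2777
Smallest is C at 0.1851 mol; normalising gives C 1.000, H 3.000, O 1.500
Multiply by 2: C 2.00, H 6.00, O 3.00 → C2H6O3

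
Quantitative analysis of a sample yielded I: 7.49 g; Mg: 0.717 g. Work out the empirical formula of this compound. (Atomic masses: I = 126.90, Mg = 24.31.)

n(I) = 7.49/126.90 = 0.05902, n(Mg) = 0.717/24.31 = 0.02949
Ratios (÷ 0.02949): I 2.001, Mg 1.000
Ratio ≈ 2:1, so the empirical formula is I2Mg

I2Mg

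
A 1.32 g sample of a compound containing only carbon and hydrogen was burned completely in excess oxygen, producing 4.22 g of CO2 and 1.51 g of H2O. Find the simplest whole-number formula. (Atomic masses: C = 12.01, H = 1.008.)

C4H7

mol C = 4.22 / 44.01 = 0.09589; mass C = 0.09589 × 12.01 = 1.152 g
mol H = 2 × (1.51 / 18.02) = 0.1676; mass H = 0.1676 × 1.008 = 0.1689 g
Smallest is C at 0.09589 mol; normalising gives C 1.000, H 1.748
Multiply by 4: C 4.00, H 6.99 → C4H7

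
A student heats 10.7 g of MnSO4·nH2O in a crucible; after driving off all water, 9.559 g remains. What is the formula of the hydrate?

MnSO4·H2O

Mass of water lost = 10.7 − 9.559 = 1.141 g → 1.141 / 18.02 = 0.06332 mol H2O
Molar mass of MnSO4 = 151.01 g/mol → mol MnSO4 = 9.559 / 151.01 = 0.0633
n = 0.06332 / 0.0633 = 1.00 ≈ 1 → MnSO4·H2O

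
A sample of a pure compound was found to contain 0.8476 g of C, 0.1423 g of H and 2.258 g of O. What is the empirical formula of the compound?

C: 0.8476 g ÷ 12.01 g/mol = 0.07057 mol
H: 0.1423 g ÷ 1.008 g/mol = 0.1412 mol
O: 2.258 g ÷ 16.00 g/mol = 0.1411 mol
Smallest is C at 0.07057 mol; normalising gives C 1.000, H 2.000, O 2.000
→ CH2O2

CH2O2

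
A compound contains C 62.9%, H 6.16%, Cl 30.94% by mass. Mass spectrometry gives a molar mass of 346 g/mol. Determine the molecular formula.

C18H21Cl3

Assume 100 g: 62.9 g C, 6.16 g H, 30.94 g Cl.
n(C) = 62.9/12.01 = 5.237, n(H) = 6.16/1.008 = 6.111, n(Cl) = 30.94/35.45 = 0.8728
Smallest is Cl at 0.8728 mol; normalising gives C 6.001, H 7.002, Cl 1.000
Ratio ≈ 6:7:1, so the empirical formula is C6H7Cl
Empirical-formula mass = 114.57 g/mol
n = 346 / 114.57 = 3.02 ≈ 3
Molecular formula = (C6H7Cl)×3 = C18H21Cl3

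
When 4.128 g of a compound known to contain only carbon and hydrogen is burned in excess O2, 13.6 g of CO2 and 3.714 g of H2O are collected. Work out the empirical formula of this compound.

C3H4

mol C = 13.6 / 44.01 = 0.3090; mass C = 0.3090 × 12.01 = 3.711 g
mol H = 2 × (3.714 / 18.02) = 0.4122; mass H = 0.4122 × 1.008 = 0.4155 g
Divide by the smallest (0.309 mol C): C 1.000, H 1.334
Scaling by 3: C 3.00, H 4.00 → C3H4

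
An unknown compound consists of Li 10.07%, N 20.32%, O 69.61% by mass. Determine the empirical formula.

LiNO3

Assume 100 g: 10.07 g Li, 20.32 g N, 69.61 g O.
n(Li) = 10.07/6.94 = 1.451, n(N) = 20.32/14.01 = 1.45, n(O) = 69.61/16.00 = 4.351
Ratios (÷ 1.45): Li 1.000, N 1.000, O 3.000
≈ 1:1:3 → LiNO3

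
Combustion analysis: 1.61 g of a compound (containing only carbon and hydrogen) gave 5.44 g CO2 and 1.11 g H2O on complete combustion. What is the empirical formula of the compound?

CH

mol C = 5.44 / 44.01 = 0.1236; mass C = 0.1236 × 12.01 = 1.485 g
mol H = 2 × (1.11 / 18.02) = 0.1232; mass H = 0.1232 × 1.008 = 0.1242 g
Ratios (÷ 0.1232): C 1.003, H 1.000
→ CH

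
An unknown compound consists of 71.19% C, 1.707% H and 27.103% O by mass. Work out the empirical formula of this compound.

C7H2O2

Assume 100 g: 71.19 g C, 1.707 g H, 27.103 g O.
n(C) = 71.19/12.01 = 5.928, n(H) = 1.707/1.008 = 1.693, n(O) = 27.103/16.00 = 1.694
Smallest is H at 1.693 mol; normalising gives C 3.500, H 1.000, O 1.000
Scaling by 2: C 7.00, H 2.00, O 2.00 → C7H2O2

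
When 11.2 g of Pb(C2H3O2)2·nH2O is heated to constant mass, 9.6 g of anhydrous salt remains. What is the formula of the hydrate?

Mass of water lost = 11.2 − 9.6 = 1.6 g → 1.6 / 18.02 = 0.08879 mol H2O
Molar mass of Pb(C2H3O2)2 = 325.29 g/mol → mol Pb(C2H3O2)2 = 9.6 / 325.29 = 0.02951
n = 0.08879 / 0.02951 = 3.01 ≈ 3 → Pb(C2H3O2)2·3H2O

Pb(C2H3O2)2·3H2O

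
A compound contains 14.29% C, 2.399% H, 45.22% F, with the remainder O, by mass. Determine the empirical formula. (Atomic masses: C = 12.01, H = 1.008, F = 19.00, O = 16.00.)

CH2F2O2

Assume 100 g: 14.29 g C, 2.399 g H, 45.22 g F, 38.091 g O.
Moles — C: 14.29 / 12.01 = 1.19 mol; H: 2.399 / 1.008 = 2.38 mol; F: 45.22 / 19.00 = 2.38 mol; O: 38.091 / 16.00 = 2.381 mol
Smallest is C at 1.19 mol; normalising gives C 1.000, H 2.000, F 2.000, O 2.001
Ratio ≈ 1:2:2:2, so the empirical formula is CH2F2O2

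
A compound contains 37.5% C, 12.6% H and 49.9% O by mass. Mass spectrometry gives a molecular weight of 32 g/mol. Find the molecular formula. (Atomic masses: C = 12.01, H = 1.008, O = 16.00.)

Assume 100 g: 37.5 g C, 12.6 g H, 49.9 g O.
C: 37.5 g ÷ 12.01 g/mol = 3.122 mol
H: 12.6 g ÷ 1.008 g/mol = 12.5 mol
O: 49.9 g ÷ 16.00 g/mol = 3.119 mol
Divide by the smallest (3.119 mol O): C 1.001, H 4.008, O 1.000
→ CH4O
Empirical-formula mass = 32.04 g/mol
n = 32 / 32.04 = 1.00 ≈ 1
Molecular formula = empirical formula = CH4O

CH4O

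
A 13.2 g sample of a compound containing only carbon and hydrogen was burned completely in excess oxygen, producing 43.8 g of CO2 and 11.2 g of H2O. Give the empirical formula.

C4H5

mol C = 43.8 / 44.01 = 0.9952; mass C = 0.9952 × 12.01 = 11.95 g
mol H = 2 × (11.2 / 18.02) = 1.243; mass H = 1.243 × 1.008 = 1.253 g
Divide by the smallest (0.9952 mol C): C 1.000, H 1.249
Multiply by 4: C 4.00, H 5.00 → C4H5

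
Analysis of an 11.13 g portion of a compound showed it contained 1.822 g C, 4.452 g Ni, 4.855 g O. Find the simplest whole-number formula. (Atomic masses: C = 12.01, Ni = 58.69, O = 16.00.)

C2NiO4

Moles — C: 1.822 / 12.01 = 0.1517 mol; Ni: 4.452 / 58.69 = 0.07586 mol; O: 4.855 / 16.00 = 0.3034 mol
Divide by the smallest (0.07586 mol Ni): C 2.000, Ni 1.000, O 4.000
Ratio ≈ 2:1:4, so the empirical formula is C2NiO4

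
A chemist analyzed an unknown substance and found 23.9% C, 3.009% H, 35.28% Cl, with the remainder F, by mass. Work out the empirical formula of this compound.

Assume 100 g: 23.9 g C, 3.009 g H, 35.28 g Cl, 37.811 g F.
C: 23.9 g ÷ 12.01 g/mol = 1.99 mol
H: 3.009 g ÷ 1.008 g/mol = 2.985 mol
Cl: 35.28 g ÷ 35.45 g/mol = 0.9952 mol
F: 37.811 g ÷ 19.00 g/mol = 1.99 mol
Divide by the smallest (0.9952 mol Cl): C 2.000, H 3.000, Cl 1.000, F 2.000
Ratio ≈ 2:3:1:2, so the empirical formula is C2H3ClF2

C2H3ClF2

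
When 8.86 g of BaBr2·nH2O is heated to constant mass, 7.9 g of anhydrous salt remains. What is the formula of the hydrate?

BaBr2·2H2O

Mass of water lost = 8.86 − 7.9 = 0.96 g → 0.96 / 18.02 = 0.05327 mol H2O
Molar mass of BaBr2 = 297.13 g/mol → mol BaBr2 = 7.9 / 297.13 = 0.02659
n = 0.05327 / 0.02659 = 2.00 ≈ 2 → BaBr2·2H2O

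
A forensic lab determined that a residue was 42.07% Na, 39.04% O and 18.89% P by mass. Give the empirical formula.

Assume 100 g: 42.07 g Na, 39.04 g O, 18.89 g P.
Moles — Na: 42.07 / 22.99 = 1.83 mol; O: 39.04 / 16.00 = 2.44 mol; P: 18.89 / 30.97 = 0.6099 mol
Smallest is P at 0.6099 mol; normalising gives Na 3.000, O 4.000, P 1.000
→ Na3O4P

Na3O4P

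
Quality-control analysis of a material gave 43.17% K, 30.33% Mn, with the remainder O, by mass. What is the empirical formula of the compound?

Assume 100 g: 43.17 g K, 30.33 g Mn, 26.5 g O.
n(K) = 43.17/39.10 = 1.104, n(Mn) = 30.33/54.94 = 0.5521, n(O) = 26.5/16.00 = 1.656
Divide by the smallest (0.5521 mol Mn): K 2.000, Mn 1.000, O 3.000
≈ 2:1:3 → K2MnO3

K2MnO3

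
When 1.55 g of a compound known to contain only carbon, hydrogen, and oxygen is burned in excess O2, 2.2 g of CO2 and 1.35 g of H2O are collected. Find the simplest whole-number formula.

mol C = 2.2 / 44.01 = 0.04999; mass C = 0.04999 × 12.01 = 0.6004 g
mol H = 2 × (1.35 / 18.02) = 0.1498; mass H = 0.1498 × 1.008 = 0.1510 g
mass O = 1.55 − (0.7514) = 0.7986 g → mol O = 0.04991
Smallest is O at 0.04991 mol; normalising gives C 1.002, H 3.002, O 1.000
Ratio ≈ 1:3:1, so the empirical formula is CH3O

CH3O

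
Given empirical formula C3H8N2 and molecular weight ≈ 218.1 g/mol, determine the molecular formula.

C9H24N6

Empirical-formula mass = 72.11 g/mol
n = 218.1 / 72.11 = 3.02 ≈ 3
Molecular formula = (C3H8N2)3 = C9H24N6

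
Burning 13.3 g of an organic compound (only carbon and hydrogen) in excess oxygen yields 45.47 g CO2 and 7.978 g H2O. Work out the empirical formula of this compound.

C7H6

mol C = 45.47 / 44.01 = 1.033; mass C = 1.033 × 12.01 = 12.41 g
mol H = 2 × (7.978 / 18.02) = 0.8855; mass H = 0.8855 × 1.008 = 0.8925 g
Smallest is H at 0.8855 mol; normalising gives C 1.167, H 1.000
×6: C 7.00, H 6.00 → C7H6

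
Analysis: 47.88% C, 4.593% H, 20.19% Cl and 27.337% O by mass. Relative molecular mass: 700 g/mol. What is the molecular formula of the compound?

C28H32Cl4O12

Assume 100 g: 47.88 g C, 4.593 g H, 20.19 g Cl, 27.337 g O.
n(C) = 47.88/12.01 = 3.987, n(H) = 4.593/1.008 = 4.557, n(Cl) = 20.19/35.45 = 0.5695, n(O) = 27.337/16.00 = 1.709
Ratios (÷ 0.5695): C 7.000, H 8.000, Cl 1.000, O 3.000
→ C7H8ClO3
Empirical-formula mass = 175.58 g/mol
n = 700 / 175.58 = 3.99 ≈ 4
Molecular formula = (C7H8ClO3)×4 = C28H32Cl4O12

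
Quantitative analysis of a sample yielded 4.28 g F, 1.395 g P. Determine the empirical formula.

F5P

Moles — F: 4.28 / 19.00 = 0.2253 mol; P: 1.395 / 30.97 = 0.04504 mol
Smallest is P at 0.04504 mol; normalising gives F 5.001, P 1.000
≈ 5:1 → F5P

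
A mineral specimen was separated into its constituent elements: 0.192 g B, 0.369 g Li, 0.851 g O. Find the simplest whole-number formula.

n(B) = 0.192/10.81 = 0.01776, n(Li) = 0.369/6.94 = 0.05317, n(O) = 0.851/16.00 = 0.05319
Smallest is B at 0.01776 mol; normalising gives B 1.000, Li 2.994, O 2.995
≈ 1:3:3 → BLi3O3

BLi3O3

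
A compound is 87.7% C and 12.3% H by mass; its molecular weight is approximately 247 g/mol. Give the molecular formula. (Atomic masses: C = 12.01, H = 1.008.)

Assume 100 g: 87.7 g C, 12.3 g H.
Moles — C: 87.7 / 12.01 = 7.302 mol; H: 12.3 / 1.008 = 12.2 mol
Ratios (÷ 7.302): C 1.000, H 1.671
×3: C 3.00, H 5.01 → C3H5
Empirical-formula mass = 41.07 g/mol
n = 247 / 41.07 = 6.01 ≈ 6
Molecular formula = (C3H5)×6 = C18H30

C18H30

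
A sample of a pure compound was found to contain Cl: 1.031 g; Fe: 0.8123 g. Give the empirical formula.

Moles — Cl: 1.031 / 35.45 = 0.02908 mol; Fe: 0.8123 / 55.85 = 0.01454 mol
Ratios (÷ 0.01454): Cl 2.000, Fe 1.000
Ratio ≈ 2:1, so the empirical formula is Cl2Fe

Cl2Fe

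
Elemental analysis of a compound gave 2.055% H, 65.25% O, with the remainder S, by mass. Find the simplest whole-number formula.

H2O4S

Assume 100 g: 2.055 g H, 65.25 g O, 32.695 g S.
Moles — H: 2.055 / 1.008 = 2.039 mol; O: 65.25 / 16.00 = 4.078 mol; S: 32.695 / 32.07 = 1.019 mol
Divide by the smallest (1.019 mol S): H 2.000, O 4.000, S 1.000
Ratio ≈ 2:4:1, so the empirical formula is H2O4S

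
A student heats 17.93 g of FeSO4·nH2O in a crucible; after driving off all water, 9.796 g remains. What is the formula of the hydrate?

Mass of water lost = 17.93 − 9.796 = 8.134 g → 8.134 / 18.02 = 0.4514 mol H2O
Molar mass of FeSO4 = 151.92 g/mol → mol FeSO4 = 9.796 / 151.92 = 0.06448
n = 0.4514 / 0.06448 = 7.00 ≈ 7 → FeSO4·7H2O

FeSO4·7H2O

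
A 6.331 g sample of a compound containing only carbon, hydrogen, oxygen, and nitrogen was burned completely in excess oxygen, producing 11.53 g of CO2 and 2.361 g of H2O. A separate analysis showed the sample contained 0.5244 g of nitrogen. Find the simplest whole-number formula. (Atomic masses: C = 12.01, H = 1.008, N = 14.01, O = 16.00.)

mol C = 11.53 / 44.01 = 0.2620; mass C = 0.2620 × 12.01 = 3.146 g
mol H = 2 × (2.361 / 18.02) = 0.2620; mass H = 0.2620 × 1.008 = 0.2641 g
mol N = 0.5244 / 14.01 = 0.03743
mass O = 6.331 − (3.935) = 2.396 g → mol O = 0.1498
Divide by the smallest (0.03743 mol N): C 6.999, H 7.001, N 1.000, O 4.001
≈ 7:7:1:4 → C7H7NO4

C7H7NO4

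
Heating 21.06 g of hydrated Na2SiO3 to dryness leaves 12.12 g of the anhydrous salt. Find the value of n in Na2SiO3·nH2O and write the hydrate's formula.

Mass of water lost = 21.06 − 12.12 = 8.94 g → 8.94 / 18.02 = 0.4961 mol H2O
Molar mass of Na2SiO3 = 122.07 g/mol → mol Na2SiO3 = 12.12 / 122.07 = 0.09929
n = 0.4961 / 0.09929 = 5.00 ≈ 5 → Na2SiO3·5H2O

Na2SiO3·5H2O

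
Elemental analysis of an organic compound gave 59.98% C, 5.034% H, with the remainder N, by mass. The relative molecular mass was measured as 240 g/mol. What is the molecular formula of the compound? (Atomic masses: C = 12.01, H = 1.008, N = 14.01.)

C12H12N6

Assume 100 g: 59.98 g C, 5.034 g H, 34.986 g N.
n(C) = 59.98/12.01 = 4.994, n(H) = 5.034/1.008 = 4.994, n(N) = 34.986/14.01 = 2.497
Ratios (÷ 2.497): C 2.000, H 2.000, N 1.000
≈ 2:2:1 → C2H2N
Empirical-formula mass = 40.05 g/mol
n = 240 / 40.05 = 5.99 ≈ 6
Molecular formula = (C2H2N)×6 = C12H12N6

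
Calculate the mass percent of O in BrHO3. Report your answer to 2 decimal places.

37.24%

Molar mass = 1(79.90) + 1(1.008) + 3(16.00) = 128.908 g/mol
Mass of O per mole = 3 × 16.00 = 48.000 g
% O = 48.000 / 128.908 × 100 = 37.24%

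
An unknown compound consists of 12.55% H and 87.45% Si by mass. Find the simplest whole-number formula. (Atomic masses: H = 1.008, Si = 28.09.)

Assume 100 g: 12.55 g H, 87.45 g Si.
n(H) = 12.55/1.008 = 12.45, n(Si) = 87.45/28.09 = 3.113
Smallest is Si at 3.113 mol; normalising gives H 3.999, Si 1.000
≈ 4:1 → H4Si

H4Si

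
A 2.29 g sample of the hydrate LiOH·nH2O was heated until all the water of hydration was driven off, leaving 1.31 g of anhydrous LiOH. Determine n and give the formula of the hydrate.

LiOH·H2O

Mass of water lost = 2.29 − 1.31 = 0.98 g → 0.98 / 18.02 = 0.05438 mol H2O
Molar mass of LiOH = 23.95 g/mol → mol LiOH = 1.31 / 23.95 = 0.0547
n = 0.05438 / 0.0547 = 0.99 ≈ 1 → LiOH·H2O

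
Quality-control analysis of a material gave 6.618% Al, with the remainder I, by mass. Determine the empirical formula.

AlI3

Assume 100 g: 6.618 g Al, 93.382 g I.
Al: 6.618 g ÷ 26.98 g/mol = 0.2453 mol
I: 93.382 g ÷ 126.90 g/mol = 0.7359 mol
Smallest is Al at 0.2453 mol; normalising gives Al 1.000, I 3.000
Ratio ≈ 1:3, so the empirical formula is AlI3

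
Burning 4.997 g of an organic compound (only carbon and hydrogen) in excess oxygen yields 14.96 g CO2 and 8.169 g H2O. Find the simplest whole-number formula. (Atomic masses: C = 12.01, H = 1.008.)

C3H8

mol C = 14.96 / 44.01 = 0.3399; mass C = 0.3399 × 12.01 = 4.082 g
mol H = 2 × (8.169 / 18.02) = 0.9067; mass H = 0.9067 × 1.008 = 0.9139 g
Divide by the smallest (0.3399 mol C): C 1.000, H 2.667
Multiply by 3: C 3.00, H 8.00 → C3H8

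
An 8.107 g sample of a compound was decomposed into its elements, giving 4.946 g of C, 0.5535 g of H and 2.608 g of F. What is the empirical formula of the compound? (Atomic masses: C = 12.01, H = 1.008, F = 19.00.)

C3H4F

n(C) = 4.946/12.01 = 0.4118, n(H) = 0.5535/1.008 = 0.5491, n(F) = 2.608/19.00 = 0.1373
Divide by the smallest (0.1373 mol F): C 3.000, H 4.000, F 1.000
→ C3H4F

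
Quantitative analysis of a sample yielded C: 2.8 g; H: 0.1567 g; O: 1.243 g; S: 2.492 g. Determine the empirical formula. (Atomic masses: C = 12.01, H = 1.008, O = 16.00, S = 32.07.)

C3H2OS

C: 2.8 g ÷ 12.01 g/mol = 0.2331 mol
H: 0.1567 g ÷ 1.008 g/mol = 0.1555 mol
O: 1.243 g ÷ 16.00 g/mol = 0.07769 mol
S: 2.492 g ÷ 32.07 g/mol = 0.07771 mol
Divide by the smallest (0.07769 mol O): C 3.001, H 2.001, O 1.000, S 1.000
→ C3H2OS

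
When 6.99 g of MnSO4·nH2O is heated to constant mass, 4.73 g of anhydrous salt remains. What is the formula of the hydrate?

Mass of water lost = 6.99 − 4.73 = 2.26 g → 2.26 / 18.02 = 0.1254 mol H2O
Molar mass of MnSO4 = 151.01 g/mol → mol MnSO4 = 4.73 / 151.01 = 0.03132
n = 0.1254 / 0.03132 = 4.00 ≈ 4 → MnSO4·4H2O

MnSO4·4H2O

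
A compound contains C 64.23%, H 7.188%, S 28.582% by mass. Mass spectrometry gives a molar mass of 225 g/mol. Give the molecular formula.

Assume 100 g: 64.23 g C, 7.188 g H, 28.582 g S.
C: 64.23 g ÷ 12.01 g/mol = 5.348 mol
H: 7.188 g ÷ 1.008 g/mol = 7.131 mol
S: 28.582 g ÷ 32.07 g/mol = 0.8912 mol
Ratios (÷ 0.8912): C 6.001, H 8.001, S 1.000
Ratio ≈ 6:8:1, so the empirical formula is C6H8S
Empirical-formula mass = 112.19 g/mol
n = 225 / 112.19 = 2.01 ≈ 2
Molecular formula = (C6H8S)×2 = C12H16S2

C12H16S2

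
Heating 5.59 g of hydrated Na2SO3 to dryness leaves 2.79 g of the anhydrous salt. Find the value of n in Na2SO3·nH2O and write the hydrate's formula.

Mass of water lost = 5.59 − 2.79 = 2.8 g → 2.8 / 18.02 = 0.1554 mol H2O
Molar mass of Na2SO3 = 126.05 g/mol → mol Na2SO3 = 2.79 / 126.05 = 0.02213
n = 0.1554 / 0.02213 = 7.02 ≈ 7 → Na2SO3·7H2O

Na2SO3·7H2O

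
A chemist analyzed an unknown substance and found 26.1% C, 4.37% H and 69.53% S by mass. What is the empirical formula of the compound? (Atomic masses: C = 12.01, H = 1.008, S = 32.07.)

Assume 100 g: 26.1 g C, 4.37 g H, 69.53 g S.
C: 26.1 g ÷ 12.01 g/mol = 2.173 mol
H: 4.37 g ÷ 1.008 g/mol = 4.335 mol
S: 69.53 g ÷ 32.07 g/mol = 2.168 mol
Smallest is S at 2.168 mol; normalising gives C 1.002, H 2.000, S 1.000
Ratio ≈ 1:2:1, so the empirical formula is CH2S

CH2S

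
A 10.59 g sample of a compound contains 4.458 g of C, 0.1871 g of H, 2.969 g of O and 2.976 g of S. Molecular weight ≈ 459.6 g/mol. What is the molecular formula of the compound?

C16H8O8S4

C: 4.458 g ÷ 12.01 g/mol = 0.3712 mol
H: 0.1871 g ÷ 1.008 g/mol = 0.1856 mol
O: 2.969 g ÷ 16.00 g/mol = 0.1856 mol
S: 2.976 g ÷ 32.07 g/mol = 0.0928 mol
Ratios (÷ 0.0928): C 4.000, H 2.000, O 2.000, S 1.000
→ C4H2O2S
Empirical-formula mass = 114.13 g/mol
n = 459.6 / 114.13 = 4.03 ≈ 4
Molecular formula = (C4H2O2S)×4 = C16H8O8S4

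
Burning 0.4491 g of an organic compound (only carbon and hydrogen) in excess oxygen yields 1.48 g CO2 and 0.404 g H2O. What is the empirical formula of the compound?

C3H4

mol C = 1.48 / 44.01 = 0.03363; mass C = 0.03363 × 12.01 = 0.4039 g
mol H = 2 × (0.404 / 18.02) = 0.04484; mass H = 0.04484 × 1.008 = 0.04520 g
Ratios (÷ 0.03363): C 1.000, H 1.333
Multiply by 3: C 3.00, H 4.00 → C3H4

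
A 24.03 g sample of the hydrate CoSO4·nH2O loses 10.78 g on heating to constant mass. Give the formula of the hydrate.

CoSO4·7H2O

Mass of anhydrous CoSO4 = 24.03 − 10.78 = 13.25 g
mol H2O = 10.78 / 18.02 = 0.5982
Molar mass of CoSO4 = 155.00 g/mol → mol CoSO4 = 13.25 / 155.00 = 0.08548
n = 0.5982 / 0.08548 = 7.00 ≈ 7 → CoSO4·7H2O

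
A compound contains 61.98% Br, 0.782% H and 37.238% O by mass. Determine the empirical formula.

Assume 100 g: 61.98 g Br, 0.782 g H, 37.238 g O.
Moles — Br: 61.98 / 79.90 = 0.7757 mol; H: 0.782 / 1.008 = 0.7758 mol; O: 37.238 / 16.00 = 2.327 mol
Smallest is Br at 0.7757 mol; normalising gives Br 1.000, H 1.000, O 3.000
→ BrHO3

BrHO3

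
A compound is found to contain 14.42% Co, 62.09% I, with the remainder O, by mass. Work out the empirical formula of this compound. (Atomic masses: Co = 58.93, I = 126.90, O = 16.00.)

CoI2O6

Assume 100 g: 14.42 g Co, 62.09 g I, 23.49 g O.
Co: 14.42 g ÷ 58.93 g/mol = 0.2447 mol
I: 62.09 g ÷ 126.90 g/mol = 0.4893 mol
O: 23.49 g ÷ 16.00 g/mol = 1.468 mol
Smallest is Co at 0.2447 mol; normalising gives Co 1.000, I 2.000, O 6.000
Ratio ≈ 1:2:6, so the empirical formula is CoI2O6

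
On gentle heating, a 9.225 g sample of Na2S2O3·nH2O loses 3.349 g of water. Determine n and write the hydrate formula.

Na2S2O3·5H2O

Mass of anhydrous Na2S2O3 = 9.225 − 3.349 = 5.876 g
mol H2O = 3.349 / 18.02 = 0.1858
Molar mass of Na2S2O3 = 158.12 g/mol → mol Na2S2O3 = 5.876 / 158.12 = 0.03716
n = 0.1858 / 0.03716 = 5.00 ≈ 5 → Na2S2O3·5H2O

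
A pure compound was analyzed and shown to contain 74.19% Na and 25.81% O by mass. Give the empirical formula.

Na2O

Assume 100 g: 74.19 g Na, 25.81 g O.
Moles — Na: 74.19 / 22.99 = 3.227 mol; O: 25.81 / 16.00 = 1.613 mol
Smallest is O at 1.613 mol; normalising gives Na 2.000, O 1.000
≈ 2:1 → Na2O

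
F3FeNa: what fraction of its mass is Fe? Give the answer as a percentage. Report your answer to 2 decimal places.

Molar mass = 3(19.00) + 1(55.85) + 1(22.99) = 135.840 g/mol
Mass of Fe per mole = 1 × 55.85 = 55.850 g
% Fe = 55.850 / 135.840 × 100 = 41.11%

41.11%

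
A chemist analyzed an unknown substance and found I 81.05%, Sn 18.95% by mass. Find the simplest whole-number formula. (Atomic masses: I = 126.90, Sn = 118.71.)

Assume 100 g: 81.05 g I, 18.95 g Sn.
I: 81.05 g ÷ 126.90 g/mol = 0.6387 mol
Sn: 18.95 g ÷ 118.71 g/mol = 0.1596 mol
Smallest is Sn at 0.1596 mol; normalising gives I 4.001, Sn 1.000
→ I4Sn

I4Sn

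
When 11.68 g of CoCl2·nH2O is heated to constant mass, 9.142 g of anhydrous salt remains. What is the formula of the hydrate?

Mass of water lost = 11.68 − 9.142 = 2.538 g → 2.538 / 18.02 = 0.1408 mol H2O
Molar mass of CoCl2 = 129.83 g/mol → mol CoCl2 = 9.142 / 129.83 = 0.07042
n = 0.1408 / 0.07042 = 2.00 ≈ 2 → CoCl2·2H2O

CoCl2·2H2O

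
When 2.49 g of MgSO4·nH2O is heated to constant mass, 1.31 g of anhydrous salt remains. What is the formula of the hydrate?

MgSO4·6H2O

Mass of water lost = 2.49 − 1.31 = 1.18 g → 1.18 / 18.02 = 0.06548 mol H2O
Molar mass of MgSO4 = 120.38 g/mol → mol MgSO4 = 1.31 / 120.38 = 0.01088
n = 0.06548 / 0.01088 = 6.02 ≈ 6 → MgSO4·6H2O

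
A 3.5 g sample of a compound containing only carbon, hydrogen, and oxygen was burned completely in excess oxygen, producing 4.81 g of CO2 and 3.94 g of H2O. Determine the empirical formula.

mol C = 4.81 / 44.01 = 0.1093; mass C = 0.1093 × 12.01 = 1.313 g
mol H = 2 × (3.94 / 18.02) = 0.4373; mass H = 0.4373 × 1.008 = 0.4408 g
mass O = 3.5 − (1.753) = 1.747 g → mol O = 0.1092
Ratios (÷ 0.1092): C 1.001, H 4.006, O 1.000
≈ 1:4:1 → CH4O

CH4O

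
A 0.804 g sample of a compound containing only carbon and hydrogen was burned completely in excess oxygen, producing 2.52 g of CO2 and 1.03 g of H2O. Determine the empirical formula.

mol C = 2.52 / 44.01 = 0.05726; mass C = 0.05726 × 12.01 = 0.6877 g
mol H = 2 × (1.03 / 18.02) = 0.1143; mass H = 0.1143 × 1.008 = 0.1152 g
Divide by the smallest (0.05726 mol C): C 1.000, H 1.996
≈ 1:2 → CH2

CH2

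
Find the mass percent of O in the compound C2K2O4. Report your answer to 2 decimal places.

Molar mass = 2(12.01) + 2(39.10) + 4(16.00) = 166.220 g/mol
Mass of O per mole = 4 × 16.00 = 64.000 g
% O = 64.000 / 166.220 × 100 = 38.50%

38.50%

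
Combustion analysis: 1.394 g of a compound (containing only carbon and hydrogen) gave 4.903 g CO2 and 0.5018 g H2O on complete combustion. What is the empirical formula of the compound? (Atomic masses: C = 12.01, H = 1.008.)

mol C = 4.903 / 44.01 = 0.1114; mass C = 0.1114 × 12.01 = 1.338 g
mol H = 2 × (0.5018 / 18.02) = 0.05569; mass H = 0.05569 × 1.008 = 0.05614 g
Ratios (÷ 0.05569): C 2.000, H 1.000
≈ 2:1 → C2H

C2H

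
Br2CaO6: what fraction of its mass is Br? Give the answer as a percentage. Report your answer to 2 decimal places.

54.01%

Molar mass = 2(79.90) + 1(40.08) + 6(16.00) = 295.880 g/mol
Mass of Br per mole = 2 × 79.90 = 159.800 g
% Br = 159.800 / 295.880 × 100 = 54.01%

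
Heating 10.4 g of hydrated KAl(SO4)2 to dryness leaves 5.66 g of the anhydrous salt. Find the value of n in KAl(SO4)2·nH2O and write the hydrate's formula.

KAl(SO4)2·12H2O

Mass of water lost = 10.4 − 5.66 = 4.74 g → 4.74 / 18.02 = 0.263 mol H2O
Molar mass of KAl(SO4)2 = 258.22 g/mol → mol KAl(SO4)2 = 5.66 / 258.22 = 0.02192
n = 0.263 / 0.02192 = 12.00 ≈ 12 → KAl(SO4)2·12H2O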